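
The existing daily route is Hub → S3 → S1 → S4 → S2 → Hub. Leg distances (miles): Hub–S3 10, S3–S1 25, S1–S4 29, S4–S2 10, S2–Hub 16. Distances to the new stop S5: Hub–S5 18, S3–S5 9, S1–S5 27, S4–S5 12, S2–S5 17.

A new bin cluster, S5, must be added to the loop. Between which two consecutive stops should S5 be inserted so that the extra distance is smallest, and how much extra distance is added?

Insertion cost between consecutive stops i–j is d(i,S5) + d(S5,j) − d(i,j):
  between Hub and S3: 18 + 9 − 10 = 17
  between S3 and S1: 9 + 27 − 25 = 11
  between S1 and S4: 27 + 12 − 29 = 10
  between S4 and S2: 12 + 17 − 10 = 19
  between S2 and Hub: 17 + 18 − 16 = 19
Cheapest insertion is between S1 and S4, adding 10.
New total = 90 + 10 = 100.

Adding 10 miles by placing S5 on the S1–S4 leg.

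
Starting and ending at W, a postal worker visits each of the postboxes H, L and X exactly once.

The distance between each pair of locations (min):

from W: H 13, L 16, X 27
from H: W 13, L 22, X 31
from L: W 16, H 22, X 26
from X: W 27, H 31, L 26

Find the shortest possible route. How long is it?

W→H→L→X→W: 13+22+26+27 = 88
W→H→X→L→W: 13+31+26+16 = 86
W→L→H→X→W: 16+22+31+27 = 96
The minimum is 86.
One optimal route: W → H → X → L → W (or its reverse).

Shortest round trip = 86 min.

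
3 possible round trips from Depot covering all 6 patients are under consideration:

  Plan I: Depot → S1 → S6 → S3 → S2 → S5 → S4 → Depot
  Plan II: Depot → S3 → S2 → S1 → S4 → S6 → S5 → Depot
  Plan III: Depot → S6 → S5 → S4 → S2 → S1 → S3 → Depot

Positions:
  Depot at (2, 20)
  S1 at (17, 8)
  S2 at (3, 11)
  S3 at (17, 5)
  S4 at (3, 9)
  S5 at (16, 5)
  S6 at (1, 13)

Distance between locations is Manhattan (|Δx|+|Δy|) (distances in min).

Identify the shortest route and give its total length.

Plan I: 27 + 21 + 24 + 20 + 19 + 17 + 12 = 140
Plan II: 30 + 20 + 17 + 15 + 6 + 23 + 29 = 140
Plan III: 8 + 23 + 17 + 2 + 17 + 3 + 30 = 100

100 min — Plan III is the shortest.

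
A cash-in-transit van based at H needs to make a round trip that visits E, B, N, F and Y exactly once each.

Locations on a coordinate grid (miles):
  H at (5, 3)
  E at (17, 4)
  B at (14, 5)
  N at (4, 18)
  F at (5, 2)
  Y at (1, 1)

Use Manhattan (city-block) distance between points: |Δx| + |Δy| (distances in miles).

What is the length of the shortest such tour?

Minimum total distance: 66 miles.

H - E - B - N - F - Y - H: 13+4+23+17+5+6 = 68
H - E - B - N - Y - F - H: 13+4+23+20+5+1 = 66
H - E - B - F - N - Y - H: 13+4+12+17+20+6 = 72
H - E - B - F - Y - N - H: 13+4+12+5+20+16 = 70
H - E - B - Y - N - F - H: 13+4+17+20+17+1 = 72
H - E - B - Y - F - N - H: 13+4+17+5+17+16 = 72
H - E - N - B - F - Y - H: 13+27+23+12+5+6 = 86
H - E - N - B - Y - F - H: 13+27+23+17+5+1 = 86
H - E - N - F - B - Y - H: 13+27+17+12+17+6 = 92
H - E - N - F - Y - B - H: 13+27+17+5+17+11 = 90
H - E - N - Y - B - F - H: 13+27+20+17+12+1 = 90
H - E - N - Y - F - B - H: 13+27+20+5+12+11 = 88
H - E - F - B - N - Y - H: 13+14+12+23+20+6 = 88
H - E - F - B - Y - N - H: 13+14+12+17+20+16 = 92
… (46 more)
The minimum is 66.
One optimal route: H → E → B → N → Y → F → H (or its reverse).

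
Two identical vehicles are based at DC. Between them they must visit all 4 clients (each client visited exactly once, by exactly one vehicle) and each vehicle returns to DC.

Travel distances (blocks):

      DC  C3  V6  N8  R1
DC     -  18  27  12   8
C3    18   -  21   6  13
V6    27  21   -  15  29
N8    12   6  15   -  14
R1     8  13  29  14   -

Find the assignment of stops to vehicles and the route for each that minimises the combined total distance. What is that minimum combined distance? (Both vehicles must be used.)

82 blocks — the smallest possible combined total.

There are 2^3 − 1 = 7 ways to divide the 4 stops into two non-empty groups. For each, the best each vehicle can do is its own shortest tour through its group:
  {C3} + {V6, N8, R1}: 36 + 64 = 100
  {V6} + {C3, N8, R1}: 54 + 39 = 93
  {C3, V6} + {N8, R1}: 66 + 34 = 100
  {N8} + {C3, V6, R1}: 24 + 69 = 93
  {C3, N8} + {V6, R1}: 36 + 64 = 100
  {V6, N8} + {C3, R1}: 54 + 39 = 93
  … (7 splits in total)
  {C3, V6, N8} + {R1}: 66 + 16 = 82  ← best
Best: vehicle 1 DC → C3 → V6 → N8 → DC = 66; vehicle 2 DC → R1 → DC = 16; combined 82.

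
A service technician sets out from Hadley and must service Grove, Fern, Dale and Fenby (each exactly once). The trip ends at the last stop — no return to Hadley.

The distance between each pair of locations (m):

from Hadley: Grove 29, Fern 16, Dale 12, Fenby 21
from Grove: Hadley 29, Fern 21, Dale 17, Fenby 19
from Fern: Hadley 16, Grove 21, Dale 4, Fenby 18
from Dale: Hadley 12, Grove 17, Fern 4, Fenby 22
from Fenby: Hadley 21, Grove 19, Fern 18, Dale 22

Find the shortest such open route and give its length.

There are 4! = 24 possible orderings.
Hadley - Grove - Fern - Dale - Fenby: 29+21+4+22 = 76
Hadley - Grove - Fern - Fenby - Dale: 29+21+18+22 = 90
Hadley - Grove - Dale - Fern - Fenby: 29+17+4+18 = 68
Hadley - Grove - Dale - Fenby - Fern: 29+17+22+18 = 86
Hadley - Grove - Fenby - Fern - Dale: 29+19+18+4 = 70
Hadley - Grove - Fenby - Dale - Fern: 29+19+22+4 = 74
Hadley - Fern - Grove - Dale - Fenby: 16+21+17+22 = 76
Hadley - Fern - Grove - Fenby - Dale: 16+21+19+22 = 78
Hadley - Fern - Dale - Grove - Fenby: 16+4+17+19 = 56
Hadley - Fern - Dale - Fenby - Grove: 16+4+22+19 = 61
Hadley - Fern - Fenby - Grove - Dale: 16+18+19+17 = 70
Hadley - Fern - Fenby - Dale - Grove: 16+18+22+17 = 73
Hadley - Dale - Grove - Fern - Fenby: 12+17+21+18 = 68
Hadley - Dale - Grove - Fenby - Fern: 12+17+19+18 = 66
… (10 more)
Hadley - Dale - Fern - Fenby - Grove: 12+4+18+19 = 53  ← best
The minimum is 53.
One shortest path: Hadley → Dale → Fern → Fenby → Grove.

Shortest open route: 53 m.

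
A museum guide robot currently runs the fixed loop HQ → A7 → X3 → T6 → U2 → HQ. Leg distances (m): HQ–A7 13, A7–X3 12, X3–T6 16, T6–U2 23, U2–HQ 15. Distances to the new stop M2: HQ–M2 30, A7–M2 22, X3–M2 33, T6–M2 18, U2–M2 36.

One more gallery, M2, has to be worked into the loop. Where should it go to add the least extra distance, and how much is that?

Insertion cost between consecutive stops i–j is d(i,M2) + d(M2,j) − d(i,j):
  between HQ and A7: 30 + 22 − 13 = 39
  between A7 and X3: 22 + 33 − 12 = 43
  between X3 and T6: 33 + 18 − 16 = 35
  between T6 and U2: 18 + 36 − 23 = 31
  between U2 and HQ: 36 + 30 − 15 = 51
Cheapest insertion is between T6 and U2, adding 31.
New total = 79 + 31 = 110.

+31 m — insert M2 between T6 and U2.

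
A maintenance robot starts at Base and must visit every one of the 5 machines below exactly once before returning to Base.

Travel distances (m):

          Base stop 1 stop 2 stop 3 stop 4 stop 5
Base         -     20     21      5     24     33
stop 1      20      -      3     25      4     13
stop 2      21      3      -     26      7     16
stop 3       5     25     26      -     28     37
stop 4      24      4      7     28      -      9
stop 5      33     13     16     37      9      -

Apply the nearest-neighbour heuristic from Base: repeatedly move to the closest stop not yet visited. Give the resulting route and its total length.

82 m along Base → stop 3 → stop 1 → stop 2 → stop 4 → stop 5 → Base.

Base → [stop 3:5 / stop 1:20 / stop 2:21 / stop 4:24 / stop 5:33] → stop 3 (5)
stop 3 → [stop 1:25 / stop 2:26 / stop 4:28 / stop 5:37] → stop 1 (25)
stop 1 → [stop 2:3 / stop 4:4 / stop 5:13] → stop 2 (3)
stop 2 → [stop 4:7 / stop 5:16] → stop 4 (7)
stop 4 → [stop 5:9] → stop 5 (9)
Return stop 5→Base: 33.
Total = 5 + 25 + 3 + 7 + 9 + 33 = 82.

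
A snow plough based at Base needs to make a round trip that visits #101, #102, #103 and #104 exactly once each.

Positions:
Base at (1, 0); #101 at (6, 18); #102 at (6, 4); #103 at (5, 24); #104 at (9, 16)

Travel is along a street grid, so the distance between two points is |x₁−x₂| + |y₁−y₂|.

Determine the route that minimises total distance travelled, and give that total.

64 — the shortest possible round trip.

There are 12 distinct closed tours to check (reversals are equivalent).
Base - #101 - #102 - #103 - #104 - Base: 23+14+21+12+24 = 94
Base - #101 - #102 - #104 - #103 - Base: 23+14+15+12+28 = 92
Base - #101 - #103 - #102 - #104 - Base: 23+7+21+15+24 = 90
Base - #101 - #103 - #104 - #102 - Base: 23+7+12+15+9 = 66
Base - #101 - #104 - #102 - #103 - Base: 23+5+15+21+28 = 92
Base - #101 - #104 - #103 - #102 - Base: 23+5+12+21+9 = 70
Base - #102 - #101 - #103 - #104 - Base: 9+14+7+12+24 = 66
Base - #102 - #101 - #104 - #103 - Base: 9+14+5+12+28 = 68
Base - #102 - #103 - #101 - #104 - Base: 9+21+7+5+24 = 66
Base - #102 - #104 - #101 - #103 - Base: 9+15+5+7+28 = 64
Base - #103 - #101 - #102 - #104 - Base: 28+7+14+15+24 = 88
Base - #103 - #102 - #101 - #104 - Base: 28+21+14+5+24 = 92
The minimum is 64.
One optimal route: Base → #102 → #104 → #101 → #103 → Base (or its reverse).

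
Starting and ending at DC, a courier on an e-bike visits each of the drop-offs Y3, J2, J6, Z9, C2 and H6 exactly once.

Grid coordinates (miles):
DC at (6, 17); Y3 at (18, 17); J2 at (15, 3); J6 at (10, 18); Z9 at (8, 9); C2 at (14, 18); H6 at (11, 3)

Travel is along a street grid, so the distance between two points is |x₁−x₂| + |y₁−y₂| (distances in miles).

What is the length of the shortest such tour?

54 miles — the shortest possible round trip.

DC → Y3 → J2 → J6 → Z9 → C2 → H6 → DC: 12+17+20+11+15+18+19 = 112
DC → Y3 → J2 → J6 → Z9 → H6 → C2 → DC: 12+17+20+11+9+18+9 = 96
DC → Y3 → J2 → J6 → C2 → Z9 → H6 → DC: 12+17+20+4+15+9+19 = 96
DC → Y3 → J2 → J6 → C2 → H6 → Z9 → DC: 12+17+20+4+18+9+10 = 90
DC → Y3 → J2 → J6 → H6 → Z9 → C2 → DC: 12+17+20+16+9+15+9 = 98
DC → Y3 → J2 → J6 → H6 → C2 → Z9 → DC: 12+17+20+16+18+15+10 = 108
DC → Y3 → J2 → Z9 → J6 → C2 → H6 → DC: 12+17+13+11+4+18+19 = 94
DC → Y3 → J2 → Z9 → J6 → H6 → C2 → DC: 12+17+13+11+16+18+9 = 96
… (352 more)
DC → J6 → C2 → Y3 → J2 → H6 → Z9 → DC: 5+4+5+17+4+9+10 = 54  ← best
The minimum is 54.
One optimal route: DC → J6 → C2 → Y3 → J2 → H6 → Z9 → DC (or its reverse).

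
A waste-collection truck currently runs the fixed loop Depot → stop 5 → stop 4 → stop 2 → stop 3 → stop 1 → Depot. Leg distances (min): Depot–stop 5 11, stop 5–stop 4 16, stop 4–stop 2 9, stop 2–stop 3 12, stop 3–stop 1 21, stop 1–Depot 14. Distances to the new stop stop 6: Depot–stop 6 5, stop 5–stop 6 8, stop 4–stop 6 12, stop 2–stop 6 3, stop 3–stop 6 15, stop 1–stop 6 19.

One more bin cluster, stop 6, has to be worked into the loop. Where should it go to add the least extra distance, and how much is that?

+2 min — insert stop 6 between Depot and stop 5.

Insertion cost between consecutive stops i–j is d(i,stop 6) + d(stop 6,j) − d(i,j):
  between Depot and stop 5: 5 + 8 − 11 = 2
  between stop 5 and stop 4: 8 + 12 − 16 = 4
  between stop 4 and stop 2: 12 + 3 − 9 = 6
  between stop 2 and stop 3: 3 + 15 − 12 = 6
  between stop 3 and stop 1: 15 + 19 − 21 = 13
  between stop 1 and Depot: 19 + 5 − 14 = 10
Cheapest insertion is between Depot and stop 5, adding 2.
New total = 83 + 2 = 85.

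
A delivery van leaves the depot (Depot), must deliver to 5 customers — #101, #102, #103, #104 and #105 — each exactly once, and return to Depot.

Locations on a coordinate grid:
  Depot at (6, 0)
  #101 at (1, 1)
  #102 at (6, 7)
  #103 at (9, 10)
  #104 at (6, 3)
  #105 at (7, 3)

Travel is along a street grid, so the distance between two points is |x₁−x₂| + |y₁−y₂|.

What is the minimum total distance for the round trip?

Depot-#101-#102-#103-#104-#105-Depot: 6+11+6+10+1+4 = 38
Depot-#101-#102-#103-#105-#104-Depot: 6+11+6+9+1+3 = 36
Depot-#101-#102-#104-#103-#105-Depot: 6+11+4+10+9+4 = 44
Depot-#101-#102-#104-#105-#103-Depot: 6+11+4+1+9+13 = 44
Depot-#101-#102-#105-#103-#104-Depot: 6+11+5+9+10+3 = 44
Depot-#101-#102-#105-#104-#103-Depot: 6+11+5+1+10+13 = 46
Depot-#101-#103-#102-#104-#105-Depot: 6+17+6+4+1+4 = 38
Depot-#101-#103-#102-#105-#104-Depot: 6+17+6+5+1+3 = 38
Depot-#101-#103-#104-#102-#105-Depot: 6+17+10+4+5+4 = 46
Depot-#101-#103-#104-#105-#102-Depot: 6+17+10+1+5+7 = 46
Depot-#101-#103-#105-#102-#104-Depot: 6+17+9+5+4+3 = 44
Depot-#101-#103-#105-#104-#102-Depot: 6+17+9+1+4+7 = 44
Depot-#101-#104-#102-#103-#105-Depot: 6+7+4+6+9+4 = 36
Depot-#101-#104-#102-#105-#103-Depot: 6+7+4+5+9+13 = 44
… (46 more)
The minimum is 36.
One optimal route: Depot → #101 → #102 → #103 → #105 → #104 → Depot (or its reverse).

Minimum total distance: 36.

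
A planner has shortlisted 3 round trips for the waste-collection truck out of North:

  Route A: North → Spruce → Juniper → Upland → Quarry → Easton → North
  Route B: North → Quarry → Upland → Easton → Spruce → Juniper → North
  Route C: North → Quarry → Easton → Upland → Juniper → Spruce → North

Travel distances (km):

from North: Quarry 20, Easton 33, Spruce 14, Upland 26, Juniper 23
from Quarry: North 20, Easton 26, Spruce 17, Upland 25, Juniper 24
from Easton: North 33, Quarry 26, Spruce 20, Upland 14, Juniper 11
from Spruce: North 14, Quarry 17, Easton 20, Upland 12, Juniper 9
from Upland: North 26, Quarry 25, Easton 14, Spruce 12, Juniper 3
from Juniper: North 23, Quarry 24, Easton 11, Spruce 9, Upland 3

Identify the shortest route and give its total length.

Route A: 14 + 9 + 3 + 25 + 26 + 33 = 110
Route B: 20 + 25 + 14 + 20 + 9 + 23 = 111
Route C: 20 + 26 + 14 + 3 + 9 + 14 = 86

86 km — Route C is the shortest.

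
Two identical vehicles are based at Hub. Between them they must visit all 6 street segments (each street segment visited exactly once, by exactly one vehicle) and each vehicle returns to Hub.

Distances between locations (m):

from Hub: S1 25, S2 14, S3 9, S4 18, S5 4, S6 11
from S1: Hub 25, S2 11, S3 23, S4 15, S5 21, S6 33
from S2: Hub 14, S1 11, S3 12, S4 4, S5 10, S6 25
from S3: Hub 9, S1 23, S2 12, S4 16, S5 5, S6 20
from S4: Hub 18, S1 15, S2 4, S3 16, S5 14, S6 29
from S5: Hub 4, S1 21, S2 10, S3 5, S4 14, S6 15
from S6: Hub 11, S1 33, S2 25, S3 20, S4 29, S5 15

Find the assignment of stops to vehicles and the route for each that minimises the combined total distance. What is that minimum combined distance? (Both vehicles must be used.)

Check every non-empty split of the stops between the two vehicles; for each half take its own optimal tour:
  {S1} + {S2, S3, S4, S5, S6}: 50 + 65 = 115
  {S2} + {S1, S3, S4, S5, S6}: 28 + 84 = 112
  {S1, S2} + {S3, S4, S5, S6}: 50 + 65 = 115
  {S3} + {S1, S2, S4, S5, S6}: 18 + 77 = 95
  {S1, S3} + {S2, S4, S5, S6}: 57 + 58 = 115
  {S2, S3} + {S1, S4, S5, S6}: 35 + 77 = 112
  … (31 splits in total)
  {S1, S2, S3, S4, S5} + {S6}: 65 + 22 = 87  ← best
Best: vehicle 1 Hub → S1 → S2 → S4 → S3 → S5 → Hub = 65; vehicle 2 Hub → S6 → Hub = 22; combined 87.

Minimum combined distance: 87 m.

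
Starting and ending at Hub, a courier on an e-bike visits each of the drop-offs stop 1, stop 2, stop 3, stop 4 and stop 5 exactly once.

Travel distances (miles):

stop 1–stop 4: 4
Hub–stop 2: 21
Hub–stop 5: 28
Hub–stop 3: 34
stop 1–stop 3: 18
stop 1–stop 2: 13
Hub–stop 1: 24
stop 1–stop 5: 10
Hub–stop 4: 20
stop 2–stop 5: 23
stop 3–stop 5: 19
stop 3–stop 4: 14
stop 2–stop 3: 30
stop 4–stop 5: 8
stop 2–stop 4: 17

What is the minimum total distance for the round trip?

Shortest round trip = 97 miles.

There are 60 distinct closed tours to check (reversals are equivalent).
Hub→stop 1→stop 2→stop 3→stop 4→stop 5→Hub: 24+13+30+14+8+28 = 117
Hub→stop 1→stop 2→stop 3→stop 5→stop 4→Hub: 24+13+30+19+8+20 = 114
Hub→stop 1→stop 2→stop 4→stop 3→stop 5→Hub: 24+13+17+14+19+28 = 115
Hub→stop 1→stop 2→stop 4→stop 5→stop 3→Hub: 24+13+17+8+19+34 = 115
Hub→stop 1→stop 2→stop 5→stop 3→stop 4→Hub: 24+13+23+19+14+20 = 113
Hub→stop 1→stop 2→stop 5→stop 4→stop 3→Hub: 24+13+23+8+14+34 = 116
Hub→stop 1→stop 3→stop 2→stop 4→stop 5→Hub: 24+18+30+17+8+28 = 125
Hub→stop 1→stop 3→stop 2→stop 5→stop 4→Hub: 24+18+30+23+8+20 = 123
Hub→stop 1→stop 3→stop 4→stop 2→stop 5→Hub: 24+18+14+17+23+28 = 124
Hub→stop 1→stop 3→stop 4→stop 5→stop 2→Hub: 24+18+14+8+23+21 = 108
Hub→stop 1→stop 3→stop 5→stop 2→stop 4→Hub: 24+18+19+23+17+20 = 121
Hub→stop 1→stop 3→stop 5→stop 4→stop 2→Hub: 24+18+19+8+17+21 = 107
Hub→stop 1→stop 4→stop 2→stop 3→stop 5→Hub: 24+4+17+30+19+28 = 122
Hub→stop 1→stop 4→stop 2→stop 5→stop 3→Hub: 24+4+17+23+19+34 = 121
… (46 more)
Hub→stop 2→stop 1→stop 5→stop 3→stop 4→Hub: 21+13+10+19+14+20 = 97  ← best
The minimum is 97.
One optimal route: Hub → stop 2 → stop 1 → stop 5 → stop 3 → stop 4 → Hub (or its reverse).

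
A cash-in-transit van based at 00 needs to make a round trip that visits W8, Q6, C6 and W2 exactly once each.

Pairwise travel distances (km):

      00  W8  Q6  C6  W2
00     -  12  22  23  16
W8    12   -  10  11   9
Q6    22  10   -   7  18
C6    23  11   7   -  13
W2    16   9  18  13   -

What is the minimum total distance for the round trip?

00-W8-Q6-C6-W2-00: 12+10+7+13+16 = 58
00-W8-Q6-W2-C6-00: 12+10+18+13+23 = 76
00-W8-C6-Q6-W2-00: 12+11+7+18+16 = 64
00-W8-C6-W2-Q6-00: 12+11+13+18+22 = 76
00-W8-W2-Q6-C6-00: 12+9+18+7+23 = 69
00-W8-W2-C6-Q6-00: 12+9+13+7+22 = 63
00-Q6-W8-C6-W2-00: 22+10+11+13+16 = 72
00-Q6-W8-W2-C6-00: 22+10+9+13+23 = 77
00-Q6-C6-W8-W2-00: 22+7+11+9+16 = 65
00-Q6-W2-W8-C6-00: 22+18+9+11+23 = 83
00-C6-W8-Q6-W2-00: 23+11+10+18+16 = 78
00-C6-Q6-W8-W2-00: 23+7+10+9+16 = 65
The minimum is 58.
One optimal route: 00 → W8 → Q6 → C6 → W2 → 00 (or its reverse).

Shortest round trip = 58 km.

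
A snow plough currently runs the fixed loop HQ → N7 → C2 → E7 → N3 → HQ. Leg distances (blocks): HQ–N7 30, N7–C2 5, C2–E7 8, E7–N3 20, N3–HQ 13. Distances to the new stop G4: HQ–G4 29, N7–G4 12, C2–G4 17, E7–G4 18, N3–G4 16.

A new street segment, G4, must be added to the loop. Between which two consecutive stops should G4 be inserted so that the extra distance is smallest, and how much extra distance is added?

Insertion cost between consecutive stops i–j is d(i,G4) + d(G4,j) − d(i,j):
  between HQ and N7: 29 + 12 − 30 = 11
  between N7 and C2: 12 + 17 − 5 = 24
  between C2 and E7: 17 + 18 − 8 = 27
  between E7 and N3: 18 + 16 − 20 = 14
  between N3 and HQ: 16 + 29 − 13 = 32
Cheapest insertion is between HQ and N7, adding 11.
New total = 76 + 11 = 87.

Adding 11 blocks by placing G4 on the HQ–N7 leg.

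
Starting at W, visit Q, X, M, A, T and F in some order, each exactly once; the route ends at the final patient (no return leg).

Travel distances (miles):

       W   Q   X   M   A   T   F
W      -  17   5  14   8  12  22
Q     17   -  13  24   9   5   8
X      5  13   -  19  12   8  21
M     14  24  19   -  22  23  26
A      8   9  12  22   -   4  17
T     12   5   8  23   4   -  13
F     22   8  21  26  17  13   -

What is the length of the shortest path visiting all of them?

Shortest open route: 60 miles.

There are 6! = 720 possible orderings.
W → Q → X → M → A → T → F: 17+13+19+22+4+13 = 88
W → Q → X → M → A → F → T: 17+13+19+22+17+13 = 101
W → Q → X → M → T → A → F: 17+13+19+23+4+17 = 93
W → Q → X → M → T → F → A: 17+13+19+23+13+17 = 102
W → Q → X → M → F → A → T: 17+13+19+26+17+4 = 96
W → Q → X → M → F → T → A: 17+13+19+26+13+4 = 92
W → Q → X → A → M → T → F: 17+13+12+22+23+13 = 100
W → Q → X → A → M → F → T: 17+13+12+22+26+13 = 103
… (712 more)
W → X → A → T → Q → F → M: 5+12+4+5+8+26 = 60  ← best
The minimum is 60.
One shortest path: W → X → A → T → Q → F → M.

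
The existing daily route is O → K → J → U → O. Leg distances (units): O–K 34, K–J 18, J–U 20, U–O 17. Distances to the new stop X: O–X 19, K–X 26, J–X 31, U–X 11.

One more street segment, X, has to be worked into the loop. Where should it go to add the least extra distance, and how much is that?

Insertion cost between consecutive stops i–j is d(i,X) + d(X,j) − d(i,j):
  between O and K: 19 + 26 − 34 = 11
  between K and J: 26 + 31 − 18 = 39
  between J and U: 31 + 11 − 20 = 22
  between U and O: 11 + 19 − 17 = 13
Cheapest insertion is between O and K, adding 11.
New total = 89 + 11 = 100.

+11 — insert X between O and K.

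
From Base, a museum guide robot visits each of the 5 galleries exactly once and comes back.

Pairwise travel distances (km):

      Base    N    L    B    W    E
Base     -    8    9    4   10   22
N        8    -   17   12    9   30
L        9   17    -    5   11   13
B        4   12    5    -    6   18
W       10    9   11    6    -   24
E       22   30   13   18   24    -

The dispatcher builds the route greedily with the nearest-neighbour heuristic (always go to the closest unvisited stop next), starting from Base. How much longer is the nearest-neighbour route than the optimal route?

18 km longer than the optimal tour.

Base: B=4, N=8, L=9, W=10, E=22 ⇒ B
B: L=5, W=6, N=12, E=18 ⇒ L
L: W=11, E=13, N=17 ⇒ W
W: N=9, E=24 ⇒ N
N: E=30 ⇒ E
NN route Base → B → L → W → N → E → Base costs 81.
Optimal: Base → N → W → L → E → B → Base costs 63 (by enumerating all 60 distinct tours).
Excess = 81 − 63 = 18.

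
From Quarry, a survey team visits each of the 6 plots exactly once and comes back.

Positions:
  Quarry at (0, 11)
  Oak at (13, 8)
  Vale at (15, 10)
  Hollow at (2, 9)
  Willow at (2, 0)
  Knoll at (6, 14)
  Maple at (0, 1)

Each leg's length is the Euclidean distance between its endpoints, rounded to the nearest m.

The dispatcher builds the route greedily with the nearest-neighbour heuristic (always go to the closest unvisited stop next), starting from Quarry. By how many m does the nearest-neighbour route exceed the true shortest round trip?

Quarry: Hollow=3, Knoll=7, Maple=10, Willow=11, Oak=13, Vale=15 ⇒ Hollow
Hollow: Knoll=6, Maple=8, Willow=9, Oak=11, Vale=13 ⇒ Knoll
Knoll: Oak=9, Vale=10, Maple=14, Willow=15 ⇒ Oak
Oak: Vale=3, Willow=14, Maple=15 ⇒ Vale
Vale: Willow=16, Maple=17 ⇒ Willow
Willow: Maple=2 ⇒ Maple
NN route Quarry → Hollow → Knoll → Oak → Vale → Willow → Maple → Quarry costs 49.
Optimal: Quarry → Hollow → Maple → Willow → Oak → Vale → Knoll → Quarry costs 47 (by enumerating all 360 distinct tours).
Excess = 49 − 47 = 2.

Excess over optimum: 2 m.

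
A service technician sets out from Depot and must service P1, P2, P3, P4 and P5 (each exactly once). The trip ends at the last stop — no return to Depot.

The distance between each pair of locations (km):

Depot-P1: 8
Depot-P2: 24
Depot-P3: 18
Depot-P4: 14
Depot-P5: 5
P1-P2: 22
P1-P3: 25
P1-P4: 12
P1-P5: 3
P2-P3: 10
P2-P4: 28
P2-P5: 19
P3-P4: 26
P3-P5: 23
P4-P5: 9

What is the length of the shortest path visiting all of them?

56 km — the minimum one-way total.

There are 5! = 120 possible orderings.
Depot → P1 → P2 → P3 → P4 → P5: 8+22+10+26+9 = 75
Depot → P1 → P2 → P3 → P5 → P4: 8+22+10+23+9 = 72
Depot → P1 → P2 → P4 → P3 → P5: 8+22+28+26+23 = 107
Depot → P1 → P2 → P4 → P5 → P3: 8+22+28+9+23 = 90
Depot → P1 → P2 → P5 → P3 → P4: 8+22+19+23+26 = 98
Depot → P1 → P2 → P5 → P4 → P3: 8+22+19+9+26 = 84
Depot → P1 → P3 → P2 → P4 → P5: 8+25+10+28+9 = 80
Depot → P1 → P3 → P2 → P5 → P4: 8+25+10+19+9 = 71
Depot → P1 → P3 → P4 → P2 → P5: 8+25+26+28+19 = 106
Depot → P1 → P3 → P4 → P5 → P2: 8+25+26+9+19 = 87
Depot → P1 → P3 → P5 → P2 → P4: 8+25+23+19+28 = 103
Depot → P1 → P3 → P5 → P4 → P2: 8+25+23+9+28 = 93
Depot → P1 → P4 → P2 → P3 → P5: 8+12+28+10+23 = 81
Depot → P1 → P4 → P2 → P5 → P3: 8+12+28+19+23 = 90
… (106 more)
Depot → P1 → P5 → P4 → P3 → P2: 8+3+9+26+10 = 56  ← best
The minimum is 56.
One shortest path: Depot → P1 → P5 → P4 → P3 → P2.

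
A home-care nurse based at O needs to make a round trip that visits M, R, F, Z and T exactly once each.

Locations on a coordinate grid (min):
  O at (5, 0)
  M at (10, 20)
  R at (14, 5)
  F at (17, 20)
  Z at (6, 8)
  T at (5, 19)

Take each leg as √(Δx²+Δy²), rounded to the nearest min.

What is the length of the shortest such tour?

There are 60 distinct closed tours to check (reversals are equivalent).
O - M - R - F - Z - T - O: 21+16+15+16+11+19 = 98
O - M - R - F - T - Z - O: 21+16+15+12+11+8 = 83
O - M - R - Z - F - T - O: 21+16+9+16+12+19 = 93
O - M - R - Z - T - F - O: 21+16+9+11+12+23 = 92
O - M - R - T - F - Z - O: 21+16+17+12+16+8 = 90
O - M - R - T - Z - F - O: 21+16+17+11+16+23 = 104
O - M - F - R - Z - T - O: 21+7+15+9+11+19 = 82
O - M - F - R - T - Z - O: 21+7+15+17+11+8 = 79
O - M - F - Z - R - T - O: 21+7+16+9+17+19 = 89
O - M - F - Z - T - R - O: 21+7+16+11+17+10 = 82
O - M - F - T - R - Z - O: 21+7+12+17+9+8 = 74
O - M - F - T - Z - R - O: 21+7+12+11+9+10 = 70
O - M - Z - R - F - T - O: 21+13+9+15+12+19 = 89
O - M - Z - R - T - F - O: 21+13+9+17+12+23 = 95
… (46 more)
O - R - F - M - T - Z - O: 10+15+7+5+11+8 = 56  ← best
The minimum is 56.
One optimal route: O → R → F → M → T → Z → O (or its reverse).

Minimum total distance: 56 min.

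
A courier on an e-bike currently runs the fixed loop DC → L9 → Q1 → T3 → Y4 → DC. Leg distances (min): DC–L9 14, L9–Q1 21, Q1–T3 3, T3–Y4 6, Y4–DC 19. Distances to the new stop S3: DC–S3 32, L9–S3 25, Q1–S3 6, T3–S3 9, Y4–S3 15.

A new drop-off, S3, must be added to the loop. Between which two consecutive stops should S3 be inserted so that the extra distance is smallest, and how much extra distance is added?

Adding 10 min by placing S3 on the L9–Q1 leg.

Insertion cost between consecutive stops i–j is d(i,S3) + d(S3,j) − d(i,j):
  between DC and L9: 32 + 25 − 14 = 43
  between L9 and Q1: 25 + 6 − 21 = 10
  between Q1 and T3: 6 + 9 − 3 = 12
  between T3 and Y4: 9 + 15 − 6 = 18
  between Y4 and DC: 15 + 32 − 19 = 28
Cheapest insertion is between L9 and Q1, adding 10.
New total = 63 + 10 = 73.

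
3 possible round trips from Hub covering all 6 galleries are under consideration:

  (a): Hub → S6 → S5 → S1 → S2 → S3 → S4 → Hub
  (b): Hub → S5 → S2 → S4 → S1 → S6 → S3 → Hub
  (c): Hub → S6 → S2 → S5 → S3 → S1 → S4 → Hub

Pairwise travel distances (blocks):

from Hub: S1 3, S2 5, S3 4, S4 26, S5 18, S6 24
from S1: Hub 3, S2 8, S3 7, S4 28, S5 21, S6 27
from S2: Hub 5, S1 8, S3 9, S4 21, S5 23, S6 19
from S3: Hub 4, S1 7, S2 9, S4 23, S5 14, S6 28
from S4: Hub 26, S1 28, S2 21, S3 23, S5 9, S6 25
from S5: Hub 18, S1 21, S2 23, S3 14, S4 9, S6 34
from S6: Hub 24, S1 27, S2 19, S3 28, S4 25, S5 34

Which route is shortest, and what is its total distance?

Shortest is (c), total 141 blocks.

(a): 24 + 34 + 21 + 8 + 9 + 23 + 26 = 145
(b): 18 + 23 + 21 + 28 + 27 + 28 + 4 = 149
(c): 24 + 19 + 23 + 14 + 7 + 28 + 26 = 141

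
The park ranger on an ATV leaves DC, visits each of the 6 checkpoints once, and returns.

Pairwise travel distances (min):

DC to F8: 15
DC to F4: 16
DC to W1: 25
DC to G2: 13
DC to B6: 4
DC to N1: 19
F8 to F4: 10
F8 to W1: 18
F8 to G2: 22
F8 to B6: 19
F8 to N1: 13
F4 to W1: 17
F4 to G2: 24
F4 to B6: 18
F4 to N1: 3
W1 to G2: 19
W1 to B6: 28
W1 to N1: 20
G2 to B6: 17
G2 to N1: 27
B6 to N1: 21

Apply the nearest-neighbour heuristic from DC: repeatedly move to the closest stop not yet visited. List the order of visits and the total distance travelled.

Nearest-neighbour total = 88 min; route DC → B6 → G2 → W1 → F4 → N1 → F8 → DC.

At DC the remaining stops are B6 4, G2 13, F8 15, F4 16, N1 19, W1 25; go to B6.
At B6 the remaining stops are G2 17, F4 18, F8 19, N1 21, W1 28; go to G2.
At G2 the remaining stops are W1 19, F8 22, F4 24, N1 27; go to W1.
At W1 the remaining stops are F4 17, F8 18, N1 20; go to F4.
At F4 the remaining stops are N1 3, F8 10; go to N1.
At N1 the remaining stops are F8 13; go to F8.
Return F8→DC: 15.
Total = 4 + 17 + 19 + 17 + 3 + 13 + 15 = 88.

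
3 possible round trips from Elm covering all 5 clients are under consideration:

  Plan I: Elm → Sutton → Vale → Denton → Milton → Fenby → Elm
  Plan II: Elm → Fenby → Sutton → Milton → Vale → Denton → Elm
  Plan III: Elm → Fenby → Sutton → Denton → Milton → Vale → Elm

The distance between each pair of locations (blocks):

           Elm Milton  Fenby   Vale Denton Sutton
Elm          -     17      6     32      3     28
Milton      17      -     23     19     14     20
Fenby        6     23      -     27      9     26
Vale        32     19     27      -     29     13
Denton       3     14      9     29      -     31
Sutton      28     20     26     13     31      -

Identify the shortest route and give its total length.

Plan I: 28 + 13 + 29 + 14 + 23 + 6 = 113
Plan II: 6 + 26 + 20 + 19 + 29 + 3 = 103
Plan III: 6 + 26 + 31 + 14 + 19 + 32 = 128

103 blocks — Plan II is the shortest.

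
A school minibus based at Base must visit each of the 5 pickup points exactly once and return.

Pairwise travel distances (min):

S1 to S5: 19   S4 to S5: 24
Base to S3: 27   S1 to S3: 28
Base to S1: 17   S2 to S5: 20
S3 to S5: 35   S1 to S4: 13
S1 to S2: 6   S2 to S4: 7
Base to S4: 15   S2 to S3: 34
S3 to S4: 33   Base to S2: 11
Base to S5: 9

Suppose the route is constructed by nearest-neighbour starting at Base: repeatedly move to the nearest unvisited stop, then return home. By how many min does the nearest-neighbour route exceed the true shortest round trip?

Base: S5=9, S2=11, S4=15, S1=17, S3=27 ⇒ S5
S5: S1=19, S2=20, S4=24, S3=35 ⇒ S1
S1: S2=6, S4=13, S3=28 ⇒ S2
S2: S4=7, S3=34 ⇒ S4
S4: S3=33 ⇒ S3
NN route Base → S5 → S1 → S2 → S4 → S3 → Base costs 101.
Optimal: Base → S4 → S2 → S1 → S3 → S5 → Base costs 100 (by enumerating all 60 distinct tours).
Excess = 101 − 100 = 1.

Excess over optimum: 1 min.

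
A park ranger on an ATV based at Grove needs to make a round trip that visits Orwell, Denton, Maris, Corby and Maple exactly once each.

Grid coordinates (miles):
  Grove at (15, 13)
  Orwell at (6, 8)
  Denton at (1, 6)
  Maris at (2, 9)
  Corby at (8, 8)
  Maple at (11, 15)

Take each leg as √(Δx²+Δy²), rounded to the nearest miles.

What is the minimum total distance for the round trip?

Minimum total distance: 34 miles.

Grove→Orwell→Denton→Maris→Corby→Maple→Grove: 10+5+3+6+8+4 = 36
Grove→Orwell→Denton→Maris→Maple→Corby→Grove: 10+5+3+11+8+9 = 46
Grove→Orwell→Denton→Corby→Maris→Maple→Grove: 10+5+7+6+11+4 = 43
Grove→Orwell→Denton→Corby→Maple→Maris→Grove: 10+5+7+8+11+14 = 55
Grove→Orwell→Denton→Maple→Maris→Corby→Grove: 10+5+13+11+6+9 = 54
Grove→Orwell→Denton→Maple→Corby→Maris→Grove: 10+5+13+8+6+14 = 56
Grove→Orwell→Maris→Denton→Corby→Maple→Grove: 10+4+3+7+8+4 = 36
Grove→Orwell→Maris→Denton→Maple→Corby→Grove: 10+4+3+13+8+9 = 47
Grove→Orwell→Maris→Corby→Denton→Maple→Grove: 10+4+6+7+13+4 = 44
Grove→Orwell→Maris→Corby→Maple→Denton→Grove: 10+4+6+8+13+16 = 57
Grove→Orwell→Maris→Maple→Denton→Corby→Grove: 10+4+11+13+7+9 = 54
Grove→Orwell→Maris→Maple→Corby→Denton→Grove: 10+4+11+8+7+16 = 56
Grove→Orwell→Corby→Denton→Maris→Maple→Grove: 10+2+7+3+11+4 = 37
Grove→Orwell→Corby→Denton→Maple→Maris→Grove: 10+2+7+13+11+14 = 57
… (46 more)
Grove→Corby→Orwell→Denton→Maris→Maple→Grove: 9+2+5+3+11+4 = 34  ← best
The minimum is 34.
One optimal route: Grove → Corby → Orwell → Denton → Maris → Maple → Grove (or its reverse).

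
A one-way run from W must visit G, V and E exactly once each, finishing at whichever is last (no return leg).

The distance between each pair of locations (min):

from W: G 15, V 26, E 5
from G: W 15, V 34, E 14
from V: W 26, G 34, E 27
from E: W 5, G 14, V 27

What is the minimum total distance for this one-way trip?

There are 3! = 6 possible orderings.
W→G→V→E: 15+34+27 = 76
W→G→E→V: 15+14+27 = 56
W→V→G→E: 26+34+14 = 74
W→V→E→G: 26+27+14 = 67
W→E→G→V: 5+14+34 = 53
W→E→V→G: 5+27+34 = 66
The minimum is 53.
One shortest path: W → E → G → V.

Minimum one-way distance = 53 min.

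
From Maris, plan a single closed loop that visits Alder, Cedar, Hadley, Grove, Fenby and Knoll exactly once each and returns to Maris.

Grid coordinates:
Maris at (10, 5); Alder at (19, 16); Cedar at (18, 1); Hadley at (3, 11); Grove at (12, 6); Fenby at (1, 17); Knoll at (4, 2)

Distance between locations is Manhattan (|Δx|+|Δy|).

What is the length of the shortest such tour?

There are 360 distinct closed tours to check (reversals are equivalent).
Maris - Alder - Cedar - Hadley - Grove - Fenby - Knoll - Maris: 20+16+25+14+22+18+9 = 124
Maris - Alder - Cedar - Hadley - Grove - Knoll - Fenby - Maris: 20+16+25+14+12+18+21 = 126
Maris - Alder - Cedar - Hadley - Fenby - Grove - Knoll - Maris: 20+16+25+8+22+12+9 = 112
Maris - Alder - Cedar - Hadley - Fenby - Knoll - Grove - Maris: 20+16+25+8+18+12+3 = 102
Maris - Alder - Cedar - Hadley - Knoll - Grove - Fenby - Maris: 20+16+25+10+12+22+21 = 126
Maris - Alder - Cedar - Hadley - Knoll - Fenby - Grove - Maris: 20+16+25+10+18+22+3 = 114
Maris - Alder - Cedar - Grove - Hadley - Fenby - Knoll - Maris: 20+16+11+14+8+18+9 = 96
Maris - Alder - Cedar - Grove - Hadley - Knoll - Fenby - Maris: 20+16+11+14+10+18+21 = 110
… (352 more)
Maris - Grove - Cedar - Alder - Fenby - Hadley - Knoll - Maris: 3+11+16+19+8+10+9 = 76  ← best
The minimum is 76.
One optimal route: Maris → Grove → Cedar → Alder → Fenby → Hadley → Knoll → Maris (or its reverse).

Shortest round trip = 76.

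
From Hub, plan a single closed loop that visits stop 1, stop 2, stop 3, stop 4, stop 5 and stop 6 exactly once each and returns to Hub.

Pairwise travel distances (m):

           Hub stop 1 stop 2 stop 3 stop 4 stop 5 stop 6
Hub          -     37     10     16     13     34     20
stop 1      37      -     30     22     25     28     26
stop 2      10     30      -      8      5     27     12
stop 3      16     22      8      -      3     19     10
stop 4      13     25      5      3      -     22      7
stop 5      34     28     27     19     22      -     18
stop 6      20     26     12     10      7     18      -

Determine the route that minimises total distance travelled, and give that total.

Shortest round trip = 106 m.

Hub→stop 1→stop 2→stop 3→stop 4→stop 5→stop 6→Hub: 37+30+8+3+22+18+20 = 138
Hub→stop 1→stop 2→stop 3→stop 4→stop 6→stop 5→Hub: 37+30+8+3+7+18+34 = 137
Hub→stop 1→stop 2→stop 3→stop 5→stop 4→stop 6→Hub: 37+30+8+19+22+7+20 = 143
Hub→stop 1→stop 2→stop 3→stop 5→stop 6→stop 4→Hub: 37+30+8+19+18+7+13 = 132
Hub→stop 1→stop 2→stop 3→stop 6→stop 4→stop 5→Hub: 37+30+8+10+7+22+34 = 148
Hub→stop 1→stop 2→stop 3→stop 6→stop 5→stop 4→Hub: 37+30+8+10+18+22+13 = 138
Hub→stop 1→stop 2→stop 4→stop 3→stop 5→stop 6→Hub: 37+30+5+3+19+18+20 = 132
Hub→stop 1→stop 2→stop 4→stop 3→stop 6→stop 5→Hub: 37+30+5+3+10+18+34 = 137
… (352 more)
Hub→stop 2→stop 3→stop 1→stop 5→stop 6→stop 4→Hub: 10+8+22+28+18+7+13 = 106  ← best
The minimum is 106.
One optimal route: Hub → stop 2 → stop 3 → stop 1 → stop 5 → stop 6 → stop 4 → Hub (or its reverse).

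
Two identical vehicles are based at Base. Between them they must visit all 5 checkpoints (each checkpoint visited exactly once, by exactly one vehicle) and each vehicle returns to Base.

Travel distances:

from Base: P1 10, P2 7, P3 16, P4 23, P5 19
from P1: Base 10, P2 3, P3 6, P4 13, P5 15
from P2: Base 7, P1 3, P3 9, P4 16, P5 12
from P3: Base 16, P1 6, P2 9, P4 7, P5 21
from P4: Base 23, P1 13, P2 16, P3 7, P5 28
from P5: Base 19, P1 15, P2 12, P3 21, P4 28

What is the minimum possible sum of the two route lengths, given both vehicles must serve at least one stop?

Check every non-empty split of the stops between the two vehicles; for each half take its own optimal tour:
  {P1} + {P2, P3, P4, P5}: 20 + 70 = 90
  {P2} + {P1, P3, P4, P5}: 14 + 70 = 84
  {P1, P2} + {P3, P4, P5}: 20 + 70 = 90
  {P3} + {P1, P2, P4, P5}: 32 + 70 = 102
  {P1, P3} + {P2, P4, P5}: 32 + 70 = 102
  {P2, P3} + {P1, P4, P5}: 32 + 70 = 102
  … (15 splits in total)
Best: vehicle 1 Base → P2 → Base = 14; vehicle 2 Base → P1 → P3 → P4 → P5 → Base = 70; combined 84.

84 — the smallest possible combined total.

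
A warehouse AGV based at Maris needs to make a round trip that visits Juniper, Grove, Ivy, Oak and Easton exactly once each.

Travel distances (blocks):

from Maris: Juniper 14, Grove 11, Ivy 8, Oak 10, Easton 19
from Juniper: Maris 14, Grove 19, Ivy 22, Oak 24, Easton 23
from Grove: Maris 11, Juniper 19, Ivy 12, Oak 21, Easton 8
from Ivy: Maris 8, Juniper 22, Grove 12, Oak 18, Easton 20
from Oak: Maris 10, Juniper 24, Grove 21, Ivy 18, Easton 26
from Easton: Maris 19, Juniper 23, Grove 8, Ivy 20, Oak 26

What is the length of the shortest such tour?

Maris → Juniper → Grove → Ivy → Oak → Easton → Maris: 14+19+12+18+26+19 = 108
Maris → Juniper → Grove → Ivy → Easton → Oak → Maris: 14+19+12+20+26+10 = 101
Maris → Juniper → Grove → Oak → Ivy → Easton → Maris: 14+19+21+18+20+19 = 111
Maris → Juniper → Grove → Oak → Easton → Ivy → Maris: 14+19+21+26+20+8 = 108
Maris → Juniper → Grove → Easton → Ivy → Oak → Maris: 14+19+8+20+18+10 = 89
Maris → Juniper → Grove → Easton → Oak → Ivy → Maris: 14+19+8+26+18+8 = 93
Maris → Juniper → Ivy → Grove → Oak → Easton → Maris: 14+22+12+21+26+19 = 114
Maris → Juniper → Ivy → Grove → Easton → Oak → Maris: 14+22+12+8+26+10 = 92
Maris → Juniper → Ivy → Oak → Grove → Easton → Maris: 14+22+18+21+8+19 = 102
Maris → Juniper → Ivy → Oak → Easton → Grove → Maris: 14+22+18+26+8+11 = 99
Maris → Juniper → Ivy → Easton → Grove → Oak → Maris: 14+22+20+8+21+10 = 95
Maris → Juniper → Ivy → Easton → Oak → Grove → Maris: 14+22+20+26+21+11 = 114
Maris → Juniper → Oak → Grove → Ivy → Easton → Maris: 14+24+21+12+20+19 = 110
Maris → Juniper → Oak → Grove → Easton → Ivy → Maris: 14+24+21+8+20+8 = 95
… (46 more)
Maris → Juniper → Easton → Grove → Ivy → Oak → Maris: 14+23+8+12+18+10 = 85  ← best
The minimum is 85.
One optimal route: Maris → Juniper → Easton → Grove → Ivy → Oak → Maris (or its reverse).

Shortest round trip = 85 blocks.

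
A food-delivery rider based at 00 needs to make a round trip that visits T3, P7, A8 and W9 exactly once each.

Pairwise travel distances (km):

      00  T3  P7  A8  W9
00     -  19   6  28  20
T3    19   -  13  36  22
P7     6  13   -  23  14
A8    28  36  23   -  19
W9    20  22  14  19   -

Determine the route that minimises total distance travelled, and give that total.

Minimum total distance: 88 km.

There are 12 distinct closed tours to check (reversals are equivalent).
00 - T3 - P7 - A8 - W9 - 00: 19+13+23+19+20 = 94
00 - T3 - P7 - W9 - A8 - 00: 19+13+14+19+28 = 93
00 - T3 - A8 - P7 - W9 - 00: 19+36+23+14+20 = 112
00 - T3 - A8 - W9 - P7 - 00: 19+36+19+14+6 = 94
00 - T3 - W9 - P7 - A8 - 00: 19+22+14+23+28 = 106
00 - T3 - W9 - A8 - P7 - 00: 19+22+19+23+6 = 89
00 - P7 - T3 - A8 - W9 - 00: 6+13+36+19+20 = 94
00 - P7 - T3 - W9 - A8 - 00: 6+13+22+19+28 = 88
00 - P7 - A8 - T3 - W9 - 00: 6+23+36+22+20 = 107
00 - P7 - W9 - T3 - A8 - 00: 6+14+22+36+28 = 106
00 - A8 - T3 - P7 - W9 - 00: 28+36+13+14+20 = 111
00 - A8 - P7 - T3 - W9 - 00: 28+23+13+22+20 = 106
The minimum is 88.
One optimal route: 00 → P7 → T3 → W9 → A8 → 00 (or its reverse).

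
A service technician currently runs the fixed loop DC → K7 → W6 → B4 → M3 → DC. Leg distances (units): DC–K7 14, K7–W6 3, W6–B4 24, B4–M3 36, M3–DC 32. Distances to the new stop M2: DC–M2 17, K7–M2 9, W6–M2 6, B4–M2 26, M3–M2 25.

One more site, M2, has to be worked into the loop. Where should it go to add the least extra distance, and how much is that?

Adding 8 by placing M2 on the W6–B4 leg.

Insertion cost between consecutive stops i–j is d(i,M2) + d(M2,j) − d(i,j):
  between DC and K7: 17 + 9 − 14 = 12
  between K7 and W6: 9 + 6 − 3 = 12
  between W6 and B4: 6 + 26 − 24 = 8
  between B4 and M3: 26 + 25 − 36 = 15
  between M3 and DC: 25 + 17 − 32 = 10
Cheapest insertion is between W6 and B4, adding 8.
New total = 109 + 8 = 117.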